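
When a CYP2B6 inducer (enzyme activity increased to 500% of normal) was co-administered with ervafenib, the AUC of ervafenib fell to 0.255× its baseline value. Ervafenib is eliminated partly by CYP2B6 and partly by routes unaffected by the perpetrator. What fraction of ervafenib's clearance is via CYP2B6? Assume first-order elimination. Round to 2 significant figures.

0.73

CL'/CL = 1 / 0.255 = 3.922
5·fm + (1 − fm) = 3.922
fm = (3.922 − 1) / (5 − 1) = 0.73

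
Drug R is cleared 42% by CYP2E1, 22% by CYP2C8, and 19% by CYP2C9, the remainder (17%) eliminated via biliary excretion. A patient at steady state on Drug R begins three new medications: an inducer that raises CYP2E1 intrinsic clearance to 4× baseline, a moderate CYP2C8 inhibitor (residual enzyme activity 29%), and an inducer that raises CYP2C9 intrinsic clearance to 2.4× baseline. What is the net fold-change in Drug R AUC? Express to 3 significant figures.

The CYP2E1 pathway (42% of clearance) rises to 4× activity: 0.42 × 4 = 1.68.
The CYP2C8 pathway (22% of clearance) falls to 0.29× activity: 0.22 × 0.29 = 0.0638.
The CYP2C9 pathway (19% of clearance) is boosted to 2.4× activity: 0.19 × 2.4 = 0.456.
The remaining 17% of clearance is unaffected.
CL_new/CL_old = 1.68 + 0.0638 + 0.456 + 0.17 = 2.3698.
Net AUC ratio = 1 / 2.3698 = 0.422.

0.422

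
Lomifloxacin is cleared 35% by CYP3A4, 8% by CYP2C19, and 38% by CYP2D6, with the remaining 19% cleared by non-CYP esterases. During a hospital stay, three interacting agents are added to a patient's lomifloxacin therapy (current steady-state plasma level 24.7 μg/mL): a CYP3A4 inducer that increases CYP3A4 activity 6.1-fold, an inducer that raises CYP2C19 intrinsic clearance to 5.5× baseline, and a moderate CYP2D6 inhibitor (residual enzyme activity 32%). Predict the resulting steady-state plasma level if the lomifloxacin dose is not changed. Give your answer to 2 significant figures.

8.6 μg/mL

The CYP3A4 pathway (35% of clearance) is boosted to 6.1× activity: 0.35 × 6.1 = 2.135.
The CYP2C19 pathway (8% of clearance) is boosted to 5.5× activity: 0.08 × 5.5 = 0.44.
The CYP2D6 pathway (38% of clearance) falls to 0.32× activity: 0.38 × 0.32 = 0.1216.
The remaining 19% of clearance is unaffected.
New clearance relative to baseline: 2.135 + 0.44 + 0.1216 + 0.19 = 2.8866.
New steady-state plasma level = 24.7 / 2.8866 = 8.6 μg/mL (concentration scales inversely with clearance).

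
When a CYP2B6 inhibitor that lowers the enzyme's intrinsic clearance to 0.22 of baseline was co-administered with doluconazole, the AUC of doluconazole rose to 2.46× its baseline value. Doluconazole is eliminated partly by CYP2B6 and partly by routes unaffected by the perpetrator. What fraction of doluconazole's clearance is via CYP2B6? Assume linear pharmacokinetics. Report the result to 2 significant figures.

Write x for the fraction cleared via CYP2B6. The observed AUC change means clearance fell to 1/2.46 = 0.4065 of baseline.
Only the CYP2B6 route changed, so 0.4065 = x·0.22 + (1 − x), giving x = 0.76.

0.76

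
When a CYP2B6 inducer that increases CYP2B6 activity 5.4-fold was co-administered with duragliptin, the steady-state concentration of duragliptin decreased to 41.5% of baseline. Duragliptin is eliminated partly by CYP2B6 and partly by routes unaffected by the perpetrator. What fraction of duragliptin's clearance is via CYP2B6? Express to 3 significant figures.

CL'/CL = 1 / 0.415 = 2.41
5.4·fm + (1 − fm) = 2.41
fm = (2.41 − 1) / (5.4 − 1) = 0.320

0.320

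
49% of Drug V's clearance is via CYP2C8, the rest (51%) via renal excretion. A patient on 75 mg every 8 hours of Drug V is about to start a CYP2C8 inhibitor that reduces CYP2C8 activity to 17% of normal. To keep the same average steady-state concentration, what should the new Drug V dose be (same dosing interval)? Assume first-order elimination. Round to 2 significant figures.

44 mg

The CYP2C8 pathway (49% of clearance) drops to 0.17× activity: 0.49 × 0.17 = 0.0833.
Non-CYP routes (51%) are unchanged.
Relative clearance = 0.0833 + 0.51 = 0.5933.
Css,avg = (dose rate)/CL, so holding Css fixed requires dose ∝ CL: 75 × 0.5933 = 44 mg.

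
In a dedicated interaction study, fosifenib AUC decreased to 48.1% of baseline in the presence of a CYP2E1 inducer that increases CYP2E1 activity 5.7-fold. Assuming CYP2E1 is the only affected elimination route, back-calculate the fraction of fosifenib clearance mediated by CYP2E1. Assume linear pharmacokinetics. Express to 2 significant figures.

0.23

Call the CYP2E1 fraction fm. After the interaction, CL_new/CL_old = fm × 5.7 + (1 − fm).
AUC ratio = 1 / (new CL fraction), so new CL fraction = 1 / 0.481 = 2.079.
fm × 5.7 + 1 − fm = 2.079  ⇒  fm × (5.7 − 1) = 1.079  ⇒  fm = 0.23.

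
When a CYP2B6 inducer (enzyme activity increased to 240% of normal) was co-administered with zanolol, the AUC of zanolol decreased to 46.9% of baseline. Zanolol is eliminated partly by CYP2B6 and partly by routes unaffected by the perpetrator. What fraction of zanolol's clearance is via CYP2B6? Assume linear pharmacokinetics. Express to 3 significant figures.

0.809

Call the CYP2B6 fraction fm. After the interaction, CL_new/CL_old = fm × 2.4 + (1 − fm).
AUC ratio = 1 / (new CL fraction), so new CL fraction = 1 / 0.469 = 2.132.
fm × 2.4 + 1 − fm = 2.132  ⇒  fm × (2.4 − 1) = 1.132  ⇒  fm = 0.809.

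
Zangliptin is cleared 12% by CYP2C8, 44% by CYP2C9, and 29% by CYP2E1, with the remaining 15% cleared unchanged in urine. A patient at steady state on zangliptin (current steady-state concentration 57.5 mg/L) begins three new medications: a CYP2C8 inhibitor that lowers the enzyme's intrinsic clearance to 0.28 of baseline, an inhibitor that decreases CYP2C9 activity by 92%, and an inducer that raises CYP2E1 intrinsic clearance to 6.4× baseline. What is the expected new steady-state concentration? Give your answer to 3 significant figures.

The CYP2C8 pathway (12% of clearance) is reduced to 0.28× activity: 0.12 × 0.28 = 0.0336.
The CYP2C9 pathway (44% of clearance) falls to 0.08× activity: 0.44 × 0.08 = 0.0352.
The CYP2E1 pathway (29% of clearance) is boosted to 6.4× activity: 0.29 × 6.4 = 1.856.
Non-CYP routes (15%) are unchanged.
CL_new/CL_old = 0.0336 + 0.0352 + 1.856 + 0.15 = 2.0748.
Steady-state concentration ∝ 1/CL: new value = 57.5 / 2.0748 = 27.7 mg/L.

27.7 mg/L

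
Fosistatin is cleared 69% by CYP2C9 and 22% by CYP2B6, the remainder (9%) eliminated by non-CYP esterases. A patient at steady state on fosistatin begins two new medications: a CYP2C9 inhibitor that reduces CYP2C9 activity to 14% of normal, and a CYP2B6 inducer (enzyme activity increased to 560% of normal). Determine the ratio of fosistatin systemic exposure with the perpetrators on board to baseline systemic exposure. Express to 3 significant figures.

The CYP2C9 pathway (69% of clearance) falls to 0.14× activity: 0.69 × 0.14 = 0.0966.
The CYP2B6 pathway (22% of clearance) rises to 5.6× activity: 0.22 × 5.6 = 1.232.
The remaining 9% of clearance is unaffected.
CL_new/CL_old = 0.0966 + 1.232 + 0.09 = 1.4186.
Because systemic exposure varies inversely with clearance, the combined effect is 1 / 1.4186 = 0.705.

0.705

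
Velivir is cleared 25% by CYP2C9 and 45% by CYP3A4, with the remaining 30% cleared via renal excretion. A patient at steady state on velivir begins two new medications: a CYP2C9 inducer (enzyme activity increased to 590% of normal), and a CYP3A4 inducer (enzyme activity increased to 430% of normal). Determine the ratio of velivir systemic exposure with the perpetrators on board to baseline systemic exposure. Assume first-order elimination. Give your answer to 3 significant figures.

0.270

The CYP2C9 pathway (25% of clearance) rises to 5.9× activity: 0.25 × 5.9 = 1.475.
The CYP3A4 pathway (45% of clearance) is boosted to 4.3× activity: 0.45 × 4.3 = 1.935.
The remaining 30% of clearance is unaffected.
New clearance relative to baseline: 1.475 + 1.935 + 0.3 = 3.71.
Because systemic exposure varies inversely with clearance, the combined effect is 1 / 3.71 = 0.270.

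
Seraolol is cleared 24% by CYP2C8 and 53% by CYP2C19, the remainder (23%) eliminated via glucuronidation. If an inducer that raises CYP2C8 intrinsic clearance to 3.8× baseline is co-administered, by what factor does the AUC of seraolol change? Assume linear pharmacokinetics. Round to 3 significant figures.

0.598

The CYP2C8 pathway (24% of clearance) rises to 3.8× activity: 0.24 × 3.8 = 0.912.
CYP2C19 (53%) and the residual 23% are unaffected.
New clearance relative to baseline: 0.912 + 0.53 + 0.23 = 1.672.
AUC ratio = CL_old/CL_new = 1 / 1.672 = 0.598.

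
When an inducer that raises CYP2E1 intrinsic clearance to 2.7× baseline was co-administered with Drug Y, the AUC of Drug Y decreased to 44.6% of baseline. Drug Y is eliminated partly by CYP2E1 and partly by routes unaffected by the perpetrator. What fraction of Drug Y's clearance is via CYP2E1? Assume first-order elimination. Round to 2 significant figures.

0.73

Let fm be the CYP2E1 fraction. New clearance relative to baseline = fm × 2.7 + (1 − fm).
AUC ratio = 1 / (new CL fraction), so new CL fraction = 1 / 0.446 = 2.242.
fm × 2.7 + 1 − fm = 2.242  ⇒  fm × (2.7 − 1) = 1.242  ⇒  fm = 0.73.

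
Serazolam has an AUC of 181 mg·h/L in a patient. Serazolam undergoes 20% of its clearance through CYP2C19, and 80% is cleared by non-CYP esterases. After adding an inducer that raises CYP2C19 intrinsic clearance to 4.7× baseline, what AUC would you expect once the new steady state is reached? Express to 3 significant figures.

104 mg·h/L

CYP2C19: 0.2 × 4.7 = 0.94
Other: 0.8 (unchanged)
Relative clearance = 0.94 + 0.8 = 1.74.
AUC ∝ 1/CL, so new value = 181 / 1.74 = 104 mg·h/L.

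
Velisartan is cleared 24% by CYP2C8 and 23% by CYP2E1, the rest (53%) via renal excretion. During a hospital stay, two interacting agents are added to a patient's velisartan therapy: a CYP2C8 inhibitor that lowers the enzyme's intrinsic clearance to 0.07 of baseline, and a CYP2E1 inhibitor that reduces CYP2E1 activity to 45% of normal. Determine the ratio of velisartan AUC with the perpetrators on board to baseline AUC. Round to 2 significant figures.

1.5

The CYP2C8 pathway (24% of clearance) falls to 0.07× activity: 0.24 × 0.07 = 0.0168.
The CYP2E1 pathway (23% of clearance) is reduced to 0.45× activity: 0.23 × 0.45 = 0.1035.
The remaining 53% of clearance is unaffected.
Relative clearance = 0.0168 + 0.1035 + 0.53 = 0.6503.
Net AUC ratio = 1 / 0.6503 = 1.5.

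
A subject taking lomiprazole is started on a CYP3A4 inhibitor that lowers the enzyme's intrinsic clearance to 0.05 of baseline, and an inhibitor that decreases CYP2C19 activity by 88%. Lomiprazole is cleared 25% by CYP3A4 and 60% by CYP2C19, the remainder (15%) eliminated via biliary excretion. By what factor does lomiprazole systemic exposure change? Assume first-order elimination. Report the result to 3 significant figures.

CYP3A4: 0.25 × 0.05 = 0.0125
CYP2C19: 0.6 × 0.12 = 0.072
Other: 0.15 (unchanged)
Relative clearance = 0.0125 + 0.072 + 0.15 = 0.2345.
Net systemic exposure ratio = 1 / 0.2345 = 4.26.

4.26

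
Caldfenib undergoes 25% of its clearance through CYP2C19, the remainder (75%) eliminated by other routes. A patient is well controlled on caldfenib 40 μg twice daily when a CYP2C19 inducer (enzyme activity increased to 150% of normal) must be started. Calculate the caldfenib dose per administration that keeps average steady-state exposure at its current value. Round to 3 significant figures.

45.0 μg

CYP2C19: 0.25 × 1.5 = 0.375
Other: 0.75 (unchanged)
New clearance relative to baseline: 0.375 + 0.75 = 1.125.
Css,avg = (dose rate)/CL, so holding Css fixed requires dose ∝ CL: 40 × 1.125 = 45.0 μg.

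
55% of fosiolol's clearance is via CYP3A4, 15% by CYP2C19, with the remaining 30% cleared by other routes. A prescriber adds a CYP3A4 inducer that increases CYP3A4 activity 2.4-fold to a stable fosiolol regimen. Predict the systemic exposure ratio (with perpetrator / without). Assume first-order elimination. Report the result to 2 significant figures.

The CYP3A4 pathway (55% of clearance) increases to 2.4× activity: 0.55 × 2.4 = 1.32.
CYP2C19 (15%) and the residual 30% are unaffected.
CL_new/CL_old = 1.32 + 0.15 + 0.3 = 1.77.
Since systemic exposure ∝ 1/CL, the ratio is 1 / 1.77 = 0.56.

0.56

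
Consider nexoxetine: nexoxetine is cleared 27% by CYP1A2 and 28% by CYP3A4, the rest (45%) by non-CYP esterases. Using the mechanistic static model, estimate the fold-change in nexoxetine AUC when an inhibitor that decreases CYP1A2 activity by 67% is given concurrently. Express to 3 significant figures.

The CYP1A2 pathway (27% of clearance) is reduced to 0.33× activity: 0.27 × 0.33 = 0.0891.
CYP3A4 (28%) and the residual 45% are unaffected.
New clearance relative to baseline: 0.0891 + 0.28 + 0.45 = 0.8191.
AUC ratio = CL_old/CL_new = 1 / 0.8191 = 1.22.

1.22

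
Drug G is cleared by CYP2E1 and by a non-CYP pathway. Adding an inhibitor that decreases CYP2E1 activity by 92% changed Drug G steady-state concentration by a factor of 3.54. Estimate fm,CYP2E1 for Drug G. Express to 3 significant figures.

Let fm be the CYP2E1 fraction. New clearance relative to baseline = fm × 0.08 + (1 − fm).
Steady-state concentration ratio = 1 / (new CL fraction), so new CL fraction = 1 / 3.54 = 0.2825.
fm × 0.08 + 1 − fm = 0.2825  ⇒  fm × (0.08 − 1) = −0.7175  ⇒  fm = 0.780.

0.780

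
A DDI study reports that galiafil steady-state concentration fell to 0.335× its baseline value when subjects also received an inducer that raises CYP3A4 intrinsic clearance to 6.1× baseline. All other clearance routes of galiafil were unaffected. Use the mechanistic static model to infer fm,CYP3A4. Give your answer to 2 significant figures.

CL'/CL = 1 / 0.335 = 2.985
6.1·fm + (1 − fm) = 2.985
fm = (2.985 − 1) / (6.1 − 1) = 0.39

0.39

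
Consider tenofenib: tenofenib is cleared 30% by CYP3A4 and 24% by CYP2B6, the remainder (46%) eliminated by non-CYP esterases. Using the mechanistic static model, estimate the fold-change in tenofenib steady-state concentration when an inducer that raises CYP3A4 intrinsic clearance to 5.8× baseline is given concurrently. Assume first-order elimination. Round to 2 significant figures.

0.41

CYP3A4: 0.3 × 5.8 = 1.74
CYP2B6: 0.24 (unchanged)
Other: 0.46 (unchanged)
Relative clearance = 1.74 + 0.24 + 0.46 = 2.44.
Steady-state concentration ratio = CL_old/CL_new = 1 / 2.44 = 0.41.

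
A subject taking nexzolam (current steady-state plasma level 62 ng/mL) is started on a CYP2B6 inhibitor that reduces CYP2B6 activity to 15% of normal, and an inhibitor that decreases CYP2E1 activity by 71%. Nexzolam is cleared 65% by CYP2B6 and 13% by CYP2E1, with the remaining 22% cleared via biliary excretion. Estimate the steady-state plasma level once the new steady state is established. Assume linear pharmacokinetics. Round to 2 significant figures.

1.7 × 10² ng/mL

CYP2B6: 0.65 × 0.15 = 0.0975
CYP2E1: 0.13 × 0.29 = 0.0377
Other: 0.22 (unchanged)
New clearance relative to baseline: 0.0975 + 0.0377 + 0.22 = 0.3552.
New steady-state plasma level = 62 / 0.3552 = 1.7 × 10² ng/mL (concentration scales inversely with clearance).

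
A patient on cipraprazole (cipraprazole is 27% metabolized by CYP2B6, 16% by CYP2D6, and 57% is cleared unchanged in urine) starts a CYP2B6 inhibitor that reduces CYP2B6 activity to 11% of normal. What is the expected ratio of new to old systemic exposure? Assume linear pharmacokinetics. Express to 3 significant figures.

CYP2B6: 0.27 × 0.11 = 0.0297
CYP2D6: 0.16 (unchanged)
Other: 0.57 (unchanged)
Relative clearance = 0.0297 + 0.16 + 0.57 = 0.7597.
Since systemic exposure ∝ 1/CL, the ratio is 1 / 0.7597 = 1.32.

1.32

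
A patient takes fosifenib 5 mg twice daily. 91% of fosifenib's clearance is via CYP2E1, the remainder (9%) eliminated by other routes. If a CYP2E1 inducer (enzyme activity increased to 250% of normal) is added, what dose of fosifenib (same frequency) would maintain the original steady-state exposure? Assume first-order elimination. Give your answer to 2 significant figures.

12 mg

The CYP2E1 pathway (91% of clearance) is boosted to 2.5× activity: 0.91 × 2.5 = 2.275.
The remaining 9% of clearance is unaffected.
Relative clearance = 2.275 + 0.09 = 2.365.
Css,avg = (dose rate)/CL, so holding Css fixed requires dose ∝ CL: 5 × 2.365 = 12 mg.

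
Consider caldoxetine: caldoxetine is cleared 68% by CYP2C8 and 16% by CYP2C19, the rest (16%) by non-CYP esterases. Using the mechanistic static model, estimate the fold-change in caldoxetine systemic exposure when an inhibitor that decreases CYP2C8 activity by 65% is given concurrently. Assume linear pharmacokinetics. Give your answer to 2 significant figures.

CYP2C8: 0.68 × 0.35 = 0.238
CYP2C19: 0.16 (unchanged)
Other: 0.16 (unchanged)
New clearance relative to baseline: 0.238 + 0.16 + 0.16 = 0.558.
Systemic exposure ratio = CL_old/CL_new = 1 / 0.558 = 1.8.

1.8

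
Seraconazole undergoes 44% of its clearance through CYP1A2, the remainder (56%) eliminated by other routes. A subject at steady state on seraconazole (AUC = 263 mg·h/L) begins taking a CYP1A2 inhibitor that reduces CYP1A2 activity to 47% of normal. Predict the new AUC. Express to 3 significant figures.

343 mg·h/L

The CYP1A2 pathway (44% of clearance) is reduced to 0.47× activity: 0.44 × 0.47 = 0.2068.
Non-CYP routes (56%) are unchanged.
CL_new/CL_old = 0.2068 + 0.56 = 0.7668.
New AUC = baseline ÷ relative clearance = 263 / 0.7668 = 343 mg·h/L.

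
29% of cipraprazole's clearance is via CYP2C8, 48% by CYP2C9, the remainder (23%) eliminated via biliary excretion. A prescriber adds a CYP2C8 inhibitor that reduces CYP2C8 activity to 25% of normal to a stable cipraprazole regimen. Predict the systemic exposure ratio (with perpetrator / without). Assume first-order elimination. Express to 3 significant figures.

1.28

CYP2C8: 0.29 × 0.25 = 0.0725
CYP2C9: 0.48 (unchanged)
Other: 0.23 (unchanged)
CL_new/CL_old = 0.0725 + 0.48 + 0.23 = 0.7825.
Since systemic exposure ∝ 1/CL, the ratio is 1 / 0.7825 = 1.28.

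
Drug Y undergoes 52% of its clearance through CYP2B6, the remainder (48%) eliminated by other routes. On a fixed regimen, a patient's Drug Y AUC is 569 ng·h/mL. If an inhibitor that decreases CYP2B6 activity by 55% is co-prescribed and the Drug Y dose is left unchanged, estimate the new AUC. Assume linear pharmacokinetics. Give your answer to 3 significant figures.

797 ng·h/mL

The CYP2B6 pathway (52% of clearance) drops to 0.45× activity: 0.52 × 0.45 = 0.234.
The remaining 48% of clearance is unaffected.
Relative clearance = 0.234 + 0.48 = 0.714.
New AUC = baseline ÷ relative clearance = 569 / 0.714 = 797 ng·h/mL.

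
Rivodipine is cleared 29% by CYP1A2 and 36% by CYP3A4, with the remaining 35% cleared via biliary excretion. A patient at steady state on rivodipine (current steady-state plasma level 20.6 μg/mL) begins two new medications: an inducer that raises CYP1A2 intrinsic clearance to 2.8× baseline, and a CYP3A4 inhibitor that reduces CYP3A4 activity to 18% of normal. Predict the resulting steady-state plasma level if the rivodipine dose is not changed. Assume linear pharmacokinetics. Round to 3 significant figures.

16.8 μg/mL

The CYP1A2 pathway (29% of clearance) rises to 2.8× activity: 0.29 × 2.8 = 0.812.
The CYP3A4 pathway (36% of clearance) drops to 0.18× activity: 0.36 × 0.18 = 0.0648.
The remaining 35% of clearance is unaffected.
CL_new/CL_old = 0.812 + 0.0648 + 0.35 = 1.2268.
Dividing the baseline by the relative clearance: 20.6 / 1.2268 = 16.8 μg/mL.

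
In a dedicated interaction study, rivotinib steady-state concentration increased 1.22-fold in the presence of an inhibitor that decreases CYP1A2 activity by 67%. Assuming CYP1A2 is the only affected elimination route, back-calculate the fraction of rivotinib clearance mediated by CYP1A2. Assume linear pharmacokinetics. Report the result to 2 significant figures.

0.27

Let fm be the CYP1A2 fraction. New clearance relative to baseline = fm × 0.33 + (1 − fm).
Steady-state concentration ratio = 1 / (new CL fraction), so new CL fraction = 1 / 1.22 = 0.8197.
fm × 0.33 + 1 − fm = 0.8197  ⇒  fm × (0.33 − 1) = −0.1803  ⇒  fm = 0.27.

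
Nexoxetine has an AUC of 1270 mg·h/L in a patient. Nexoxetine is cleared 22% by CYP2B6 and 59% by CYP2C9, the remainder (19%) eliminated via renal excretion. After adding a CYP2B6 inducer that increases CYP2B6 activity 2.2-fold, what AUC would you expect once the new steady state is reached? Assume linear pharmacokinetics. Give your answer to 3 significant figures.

1.00 × 10³ mg·h/L

The CYP2B6 pathway (22% of clearance) increases to 2.2× activity: 0.22 × 2.2 = 0.484.
CYP2C9 (59%) and the residual 19% are unaffected.
New clearance relative to baseline: 0.484 + 0.59 + 0.19 = 1.264.
With dosing unchanged, AUC scales as 1/CL: 1270 / 1.264 = 1.00 × 10³ mg·h/L.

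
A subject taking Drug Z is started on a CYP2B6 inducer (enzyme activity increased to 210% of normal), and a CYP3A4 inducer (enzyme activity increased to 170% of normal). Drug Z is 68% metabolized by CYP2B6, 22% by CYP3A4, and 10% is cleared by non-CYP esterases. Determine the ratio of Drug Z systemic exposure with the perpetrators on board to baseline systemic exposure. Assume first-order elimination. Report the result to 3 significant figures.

0.526

CYP2B6: 0.68 × 2.1 = 1.428
CYP3A4: 0.22 × 1.7 = 0.374
Other: 0.1 (unchanged)
CL_new/CL_old = 1.428 + 0.374 + 0.1 = 1.902.
Because systemic exposure varies inversely with clearance, the combined effect is 1 / 1.902 = 0.526.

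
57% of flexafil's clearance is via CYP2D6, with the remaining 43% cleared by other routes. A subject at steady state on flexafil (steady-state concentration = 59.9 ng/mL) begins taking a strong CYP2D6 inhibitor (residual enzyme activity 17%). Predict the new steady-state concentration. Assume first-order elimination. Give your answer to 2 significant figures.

The CYP2D6 pathway (57% of clearance) drops to 0.17× activity: 0.57 × 0.17 = 0.0969.
Non-CYP routes (43%) are unchanged.
New clearance relative to baseline: 0.0969 + 0.43 = 0.5269.
Steady-state concentration ∝ 1/CL, so new value = 59.9 / 0.5269 = 1.1 × 10² ng/mL.

1.1 × 10² ng/mL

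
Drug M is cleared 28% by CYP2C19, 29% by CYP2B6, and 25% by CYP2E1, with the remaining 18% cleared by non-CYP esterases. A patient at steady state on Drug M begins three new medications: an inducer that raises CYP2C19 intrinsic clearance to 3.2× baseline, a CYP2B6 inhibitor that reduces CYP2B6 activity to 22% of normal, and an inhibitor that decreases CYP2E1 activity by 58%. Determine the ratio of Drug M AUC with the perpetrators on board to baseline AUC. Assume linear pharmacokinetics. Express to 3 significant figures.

CYP2C19: 0.28 × 3.2 = 0.896
CYP2B6: 0.29 × 0.22 = 0.0638
CYP2E1: 0.25 × 0.42 = 0.105
Other: 0.18 (unchanged)
New clearance relative to baseline: 0.896 + 0.0638 + 0.105 + 0.18 = 1.2448.
AUC ∝ 1/CL: fold-change = 1 / 1.2448 = 0.803.

0.803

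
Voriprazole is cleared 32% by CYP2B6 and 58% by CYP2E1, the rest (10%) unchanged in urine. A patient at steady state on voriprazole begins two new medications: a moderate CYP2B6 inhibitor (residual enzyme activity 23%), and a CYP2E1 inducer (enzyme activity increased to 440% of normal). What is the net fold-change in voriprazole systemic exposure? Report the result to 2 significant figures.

The CYP2B6 pathway (32% of clearance) drops to 0.23× activity: 0.32 × 0.23 = 0.0736.
The CYP2E1 pathway (58% of clearance) increases to 4.4× activity: 0.58 × 4.4 = 2.552.
Non-CYP routes (10%) are unchanged.
New clearance relative to baseline: 0.0736 + 2.552 + 0.1 = 2.7256.
Systemic exposure ∝ 1/CL: fold-change = 1 / 2.7256 = 0.37.

0.37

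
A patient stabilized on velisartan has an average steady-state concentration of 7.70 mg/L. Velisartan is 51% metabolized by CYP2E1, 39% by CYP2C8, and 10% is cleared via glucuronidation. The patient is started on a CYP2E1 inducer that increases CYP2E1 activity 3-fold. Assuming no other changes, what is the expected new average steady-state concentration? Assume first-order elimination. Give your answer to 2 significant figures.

3.8 mg/L

The CYP2E1 pathway (51% of clearance) is boosted to 3× activity: 0.51 × 3 = 1.53.
CYP2C8 (39%) and the residual 10% are unaffected.
Relative clearance = 1.53 + 0.39 + 0.1 = 2.02.
Average steady-state concentration ∝ 1/CL, so new value = 7.70 / 2.02 = 3.8 mg/L.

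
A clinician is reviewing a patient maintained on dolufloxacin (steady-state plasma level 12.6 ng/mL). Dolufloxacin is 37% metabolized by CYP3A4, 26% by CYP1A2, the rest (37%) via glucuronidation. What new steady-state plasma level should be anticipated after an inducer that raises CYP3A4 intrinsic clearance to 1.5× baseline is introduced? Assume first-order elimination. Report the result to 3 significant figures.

10.6 ng/mL

The CYP3A4 pathway (37% of clearance) is boosted to 1.5× activity: 0.37 × 1.5 = 0.555.
CYP1A2 (26%) and the residual 37% are unaffected.
New clearance relative to baseline: 0.555 + 0.26 + 0.37 = 1.185.
New steady-state plasma level = baseline ÷ relative clearance = 12.6 / 1.185 = 10.6 ng/mL.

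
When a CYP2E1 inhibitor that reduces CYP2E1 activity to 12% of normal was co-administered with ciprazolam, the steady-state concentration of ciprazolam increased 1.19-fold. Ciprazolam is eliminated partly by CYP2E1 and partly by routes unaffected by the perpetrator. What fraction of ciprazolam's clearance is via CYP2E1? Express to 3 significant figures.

Call the CYP2E1 fraction fm. After the interaction, CL_new/CL_old = fm × 0.12 + (1 − fm).
Steady-state concentration ratio = 1 / (new CL fraction), so new CL fraction = 1 / 1.19 = 0.8403.
fm × 0.12 + 1 − fm = 0.8403  ⇒  fm × (0.12 − 1) = −0.1597  ⇒  fm = 0.181.

0.181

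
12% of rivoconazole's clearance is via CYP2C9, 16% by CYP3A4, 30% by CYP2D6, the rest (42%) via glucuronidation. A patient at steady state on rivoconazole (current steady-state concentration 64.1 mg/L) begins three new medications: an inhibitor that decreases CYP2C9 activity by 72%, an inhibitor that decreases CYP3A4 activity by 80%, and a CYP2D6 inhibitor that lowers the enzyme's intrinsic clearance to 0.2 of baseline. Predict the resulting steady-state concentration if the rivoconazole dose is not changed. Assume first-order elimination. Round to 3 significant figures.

CYP2C9: 0.12 × 0.28 = 0.0336
CYP3A4: 0.16 × 0.2 = 0.032
CYP2D6: 0.3 × 0.2 = 0.06
Other: 0.42 (unchanged)
New clearance relative to baseline: 0.0336 + 0.032 + 0.06 + 0.42 = 0.5456.
New steady-state concentration = 64.1 / 0.5456 = 117 mg/L (concentration scales inversely with clearance).

117 mg/L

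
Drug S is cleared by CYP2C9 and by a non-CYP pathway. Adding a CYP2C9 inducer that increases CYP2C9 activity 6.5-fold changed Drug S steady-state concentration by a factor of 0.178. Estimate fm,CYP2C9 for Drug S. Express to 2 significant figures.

Let fm be the CYP2C9 fraction. New clearance relative to baseline = fm × 6.5 + (1 − fm).
Steady-state concentration ratio = 1 / (new CL fraction), so new CL fraction = 1 / 0.178 = 5.618.
fm × 6.5 + 1 − fm = 5.618  ⇒  fm × (6.5 − 1) = 4.618  ⇒  fm = 0.84.

0.84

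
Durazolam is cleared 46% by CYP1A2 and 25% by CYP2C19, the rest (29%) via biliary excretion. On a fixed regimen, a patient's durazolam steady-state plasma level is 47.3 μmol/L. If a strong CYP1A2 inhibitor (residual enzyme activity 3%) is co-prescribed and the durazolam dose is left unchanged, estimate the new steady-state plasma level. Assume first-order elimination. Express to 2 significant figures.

CYP1A2: 0.46 × 0.03 = 0.0138
CYP2C19: 0.25 (unchanged)
Other: 0.29 (unchanged)
Relative clearance = 0.0138 + 0.25 + 0.29 = 0.5538.
New steady-state plasma level = baseline ÷ relative clearance = 47.3 / 0.5538 = 85 μmol/L.

85 μmol/L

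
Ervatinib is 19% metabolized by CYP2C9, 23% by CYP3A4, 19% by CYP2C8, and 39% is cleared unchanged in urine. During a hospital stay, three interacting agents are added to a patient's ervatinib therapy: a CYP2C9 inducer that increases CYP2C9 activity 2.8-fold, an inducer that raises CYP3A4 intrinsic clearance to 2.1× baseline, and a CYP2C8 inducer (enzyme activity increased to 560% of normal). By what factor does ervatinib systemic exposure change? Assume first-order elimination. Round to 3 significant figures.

The CYP2C9 pathway (19% of clearance) increases to 2.8× activity: 0.19 × 2.8 = 0.532.
The CYP3A4 pathway (23% of clearance) rises to 2.1× activity: 0.23 × 2.1 = 0.483.
The CYP2C8 pathway (19% of clearance) increases to 5.6× activity: 0.19 × 5.6 = 1.064.
The remaining 39% of clearance is unaffected.
CL_new/CL_old = 0.532 + 0.483 + 1.064 + 0.39 = 2.469.
Net systemic exposure ratio = 1 / 2.469 = 0.405.

0.405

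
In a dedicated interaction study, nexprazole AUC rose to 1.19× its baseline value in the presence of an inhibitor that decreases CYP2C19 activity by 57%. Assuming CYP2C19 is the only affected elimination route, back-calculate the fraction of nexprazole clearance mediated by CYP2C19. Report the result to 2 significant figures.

0.28

Let x = fm,CYP2C19. Because AUC ∝ 1/CL, relative clearance fell to 1/1.19 = 0.8403.
Only the CYP2C19 route changed, so 0.8403 = x·0.43 + (1 − x), giving x = 0.28.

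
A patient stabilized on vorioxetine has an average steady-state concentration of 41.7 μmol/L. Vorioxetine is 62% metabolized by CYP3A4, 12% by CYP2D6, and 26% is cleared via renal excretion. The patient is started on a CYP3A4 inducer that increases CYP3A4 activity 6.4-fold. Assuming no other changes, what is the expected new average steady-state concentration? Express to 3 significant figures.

9.59 μmol/L

CYP3A4: 0.62 × 6.4 = 3.968
CYP2D6: 0.12 (unchanged)
Other: 0.26 (unchanged)
CL_new/CL_old = 3.968 + 0.12 + 0.26 = 4.348.
New average steady-state concentration = baseline ÷ relative clearance = 41.7 / 4.348 = 9.59 μmol/L.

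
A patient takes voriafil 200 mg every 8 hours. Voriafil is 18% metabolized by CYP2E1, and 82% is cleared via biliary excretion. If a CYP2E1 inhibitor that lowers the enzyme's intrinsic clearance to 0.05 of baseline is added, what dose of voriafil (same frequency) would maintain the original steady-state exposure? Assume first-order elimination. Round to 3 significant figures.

The CYP2E1 pathway (18% of clearance) is reduced to 0.05× activity: 0.18 × 0.05 = 0.009.
Non-CYP routes (82%) are unchanged.
Relative clearance = 0.009 + 0.82 = 0.829.
Exposure is unchanged when dose changes in proportion to clearance. New dose = 200 mg × 0.829 = 166 mg.

166 mg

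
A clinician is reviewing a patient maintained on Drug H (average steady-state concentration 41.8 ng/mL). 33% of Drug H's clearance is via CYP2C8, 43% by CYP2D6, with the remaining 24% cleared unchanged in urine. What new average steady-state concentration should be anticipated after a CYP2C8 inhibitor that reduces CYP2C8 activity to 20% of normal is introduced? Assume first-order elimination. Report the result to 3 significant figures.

56.8 ng/mL

The CYP2C8 pathway (33% of clearance) is reduced to 0.2× activity: 0.33 × 0.2 = 0.066.
CYP2D6 (43%) and the residual 24% are unaffected.
Relative clearance = 0.066 + 0.43 + 0.24 = 0.736.
Average steady-state concentration ∝ 1/CL, so new value = 41.8 / 0.736 = 56.8 ng/mL.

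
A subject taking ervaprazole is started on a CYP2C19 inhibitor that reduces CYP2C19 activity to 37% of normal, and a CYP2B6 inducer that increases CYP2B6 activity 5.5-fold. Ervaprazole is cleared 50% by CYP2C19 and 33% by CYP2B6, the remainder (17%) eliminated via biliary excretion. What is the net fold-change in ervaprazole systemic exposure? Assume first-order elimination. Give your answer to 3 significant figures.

The CYP2C19 pathway (50% of clearance) is reduced to 0.37× activity: 0.5 × 0.37 = 0.185.
The CYP2B6 pathway (33% of clearance) increases to 5.5× activity: 0.33 × 5.5 = 1.815.
The remaining 17% of clearance is unaffected.
Relative clearance = 0.185 + 1.815 + 0.17 = 2.17.
Because systemic exposure varies inversely with clearance, the combined effect is 1 / 2.17 = 0.461.

0.461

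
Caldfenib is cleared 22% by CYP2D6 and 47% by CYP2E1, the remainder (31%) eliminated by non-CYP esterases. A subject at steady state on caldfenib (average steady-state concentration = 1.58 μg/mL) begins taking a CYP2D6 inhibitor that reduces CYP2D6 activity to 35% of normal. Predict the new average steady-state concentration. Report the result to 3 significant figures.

CYP2D6: 0.22 × 0.35 = 0.077
CYP2E1: 0.47 (unchanged)
Other: 0.31 (unchanged)
CL_new/CL_old = 0.077 + 0.47 + 0.31 = 0.857.
Average steady-state concentration ∝ 1/CL, so new value = 1.58 / 0.857 = 1.84 μg/mL.

1.84 μg/mL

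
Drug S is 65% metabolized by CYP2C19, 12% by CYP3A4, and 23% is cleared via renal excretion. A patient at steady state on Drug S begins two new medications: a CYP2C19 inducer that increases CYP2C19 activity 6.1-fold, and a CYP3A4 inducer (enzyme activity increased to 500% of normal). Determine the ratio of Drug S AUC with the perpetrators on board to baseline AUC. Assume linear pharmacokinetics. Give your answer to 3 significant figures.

The CYP2C19 pathway (65% of clearance) is boosted to 6.1× activity: 0.65 × 6.1 = 3.965.
The CYP3A4 pathway (12% of clearance) rises to 5× activity: 0.12 × 5 = 0.6.
The remaining 23% of clearance is unaffected.
New clearance relative to baseline: 3.965 + 0.6 + 0.23 = 4.795.
Because AUC varies inversely with clearance, the combined effect is 1 / 4.795 = 0.209.

0.209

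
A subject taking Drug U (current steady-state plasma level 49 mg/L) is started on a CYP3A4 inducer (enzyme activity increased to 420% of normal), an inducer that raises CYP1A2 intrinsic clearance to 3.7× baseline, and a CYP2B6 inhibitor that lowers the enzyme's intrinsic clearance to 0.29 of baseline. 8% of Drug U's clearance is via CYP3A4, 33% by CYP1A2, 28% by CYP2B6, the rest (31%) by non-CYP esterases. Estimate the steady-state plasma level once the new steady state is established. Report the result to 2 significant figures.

25 mg/L

The CYP3A4 pathway (8% of clearance) increases to 4.2× activity: 0.08 × 4.2 = 0.336.
The CYP1A2 pathway (33% of clearance) rises to 3.7× activity: 0.33 × 3.7 = 1.221.
The CYP2B6 pathway (28% of clearance) drops to 0.29× activity: 0.28 × 0.29 = 0.0812.
The remaining 31% of clearance is unaffected.
CL_new/CL_old = 0.336 + 1.221 + 0.0812 + 0.31 = 1.9482.
New steady-state plasma level = 49 / 1.9482 = 25 mg/L (concentration scales inversely with clearance).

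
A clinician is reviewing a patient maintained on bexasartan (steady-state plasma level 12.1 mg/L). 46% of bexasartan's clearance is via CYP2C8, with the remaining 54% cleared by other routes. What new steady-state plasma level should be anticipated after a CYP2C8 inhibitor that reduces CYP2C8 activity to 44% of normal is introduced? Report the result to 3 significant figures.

16.3 mg/L

The CYP2C8 pathway (46% of clearance) is reduced to 0.44× activity: 0.46 × 0.44 = 0.2024.
Non-CYP routes (54%) are unchanged.
CL_new/CL_old = 0.2024 + 0.54 = 0.7424.
New steady-state plasma level = baseline ÷ relative clearance = 12.1 / 0.7424 = 16.3 mg/L.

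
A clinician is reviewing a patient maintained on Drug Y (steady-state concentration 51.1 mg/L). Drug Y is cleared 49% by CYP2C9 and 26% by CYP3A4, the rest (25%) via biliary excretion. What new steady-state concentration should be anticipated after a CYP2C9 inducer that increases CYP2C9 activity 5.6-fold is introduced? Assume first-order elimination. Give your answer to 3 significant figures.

15.7 mg/L

The CYP2C9 pathway (49% of clearance) increases to 5.6× activity: 0.49 × 5.6 = 2.744.
CYP3A4 (26%) and the residual 25% are unaffected.
New clearance relative to baseline: 2.744 + 0.26 + 0.25 = 3.254.
Steady-state concentration ∝ 1/CL, so new value = 51.1 / 3.254 = 15.7 mg/L.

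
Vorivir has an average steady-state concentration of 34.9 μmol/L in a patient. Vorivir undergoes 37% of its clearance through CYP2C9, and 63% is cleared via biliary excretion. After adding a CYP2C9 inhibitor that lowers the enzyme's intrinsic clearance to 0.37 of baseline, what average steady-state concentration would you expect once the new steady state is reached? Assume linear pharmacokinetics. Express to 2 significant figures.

The CYP2C9 pathway (37% of clearance) falls to 0.37× activity: 0.37 × 0.37 = 0.1369.
The remaining 63% of clearance is unaffected.
New clearance relative to baseline: 0.1369 + 0.63 = 0.7669.
Average steady-state concentration ∝ 1/CL, so new value = 34.9 / 0.7669 = 46 μmol/L.

46 μmol/L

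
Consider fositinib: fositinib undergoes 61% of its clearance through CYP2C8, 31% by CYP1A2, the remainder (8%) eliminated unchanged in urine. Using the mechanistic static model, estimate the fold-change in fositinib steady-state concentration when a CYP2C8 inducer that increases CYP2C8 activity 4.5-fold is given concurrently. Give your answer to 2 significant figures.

The CYP2C8 pathway (61% of clearance) is boosted to 4.5× activity: 0.61 × 4.5 = 2.745.
CYP1A2 (31%) and the residual 8% are unaffected.
Relative clearance = 2.745 + 0.31 + 0.08 = 3.135.
Since steady-state concentration ∝ 1/CL, the ratio is 1 / 3.135 = 0.32.

0.32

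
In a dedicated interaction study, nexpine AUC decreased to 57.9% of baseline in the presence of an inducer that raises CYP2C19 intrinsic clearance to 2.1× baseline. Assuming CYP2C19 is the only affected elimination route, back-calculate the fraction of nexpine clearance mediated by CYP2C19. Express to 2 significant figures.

Call the CYP2C19 fraction fm. After the interaction, CL_new/CL_old = fm × 2.1 + (1 − fm).
AUC ratio = 1 / (new CL fraction), so new CL fraction = 1 / 0.579 = 1.727.
fm × 2.1 + 1 − fm = 1.727  ⇒  fm × (2.1 − 1) = 0.7271  ⇒  fm = 0.66.

0.66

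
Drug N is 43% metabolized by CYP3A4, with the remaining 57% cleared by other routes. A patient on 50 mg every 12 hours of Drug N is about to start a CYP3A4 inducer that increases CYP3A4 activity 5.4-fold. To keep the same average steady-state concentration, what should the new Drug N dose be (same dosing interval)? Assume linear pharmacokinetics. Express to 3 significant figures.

CYP3A4: 0.43 × 5.4 = 2.322
Other: 0.57 (unchanged)
CL_new/CL_old = 2.322 + 0.57 = 2.892.
To maintain the same steady-state level, dose must scale with clearance: new dose = 50 × 2.892 = 145 mg.

145 mg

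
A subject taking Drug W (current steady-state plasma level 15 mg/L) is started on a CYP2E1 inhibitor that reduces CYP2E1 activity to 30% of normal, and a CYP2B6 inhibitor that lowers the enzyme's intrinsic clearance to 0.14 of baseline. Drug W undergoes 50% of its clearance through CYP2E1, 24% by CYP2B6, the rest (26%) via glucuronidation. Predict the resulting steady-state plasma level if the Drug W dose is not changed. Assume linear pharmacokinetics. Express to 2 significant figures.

The CYP2E1 pathway (50% of clearance) is reduced to 0.3× activity: 0.5 × 0.3 = 0.15.
The CYP2B6 pathway (24% of clearance) is reduced to 0.14× activity: 0.24 × 0.14 = 0.0336.
The remaining 26% of clearance is unaffected.
New clearance relative to baseline: 0.15 + 0.0336 + 0.26 = 0.4436.
New steady-state plasma level = 15 / 0.4436 = 34 mg/L (concentration scales inversely with clearance).

34 mg/L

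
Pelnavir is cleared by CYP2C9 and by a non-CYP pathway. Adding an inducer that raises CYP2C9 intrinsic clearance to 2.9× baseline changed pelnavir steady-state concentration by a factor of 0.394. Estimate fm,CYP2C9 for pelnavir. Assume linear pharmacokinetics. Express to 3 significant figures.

0.810

CL'/CL = 1 / 0.394 = 2.538
2.9·fm + (1 − fm) = 2.538
fm = (2.538 − 1) / (2.9 − 1) = 0.810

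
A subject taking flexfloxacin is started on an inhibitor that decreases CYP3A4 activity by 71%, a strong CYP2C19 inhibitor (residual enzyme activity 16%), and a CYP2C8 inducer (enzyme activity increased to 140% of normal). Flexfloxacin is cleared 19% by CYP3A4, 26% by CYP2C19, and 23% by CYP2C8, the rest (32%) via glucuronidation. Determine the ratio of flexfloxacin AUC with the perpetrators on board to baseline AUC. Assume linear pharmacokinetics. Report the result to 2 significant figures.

The CYP3A4 pathway (19% of clearance) falls to 0.29× activity: 0.19 × 0.29 = 0.0551.
The CYP2C19 pathway (26% of clearance) drops to 0.16× activity: 0.26 × 0.16 = 0.0416.
The CYP2C8 pathway (23% of clearance) increases to 1.4× activity: 0.23 × 1.4 = 0.322.
Non-CYP routes (32%) are unchanged.
Relative clearance = 0.0551 + 0.0416 + 0.322 + 0.32 = 0.7387.
AUC ∝ 1/CL: fold-change = 1 / 0.7387 = 1.4.

1.4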